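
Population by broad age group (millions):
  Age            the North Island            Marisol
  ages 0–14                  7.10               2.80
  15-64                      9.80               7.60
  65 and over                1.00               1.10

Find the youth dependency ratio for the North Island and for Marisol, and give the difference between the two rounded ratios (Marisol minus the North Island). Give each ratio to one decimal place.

the North Island: 72.4
Marisol: 36.8
Difference: -35.6

the North Island: 7.10 / 9.80 × 100 = 72.4
Marisol: 2.80 / 7.60 × 100 = 36.8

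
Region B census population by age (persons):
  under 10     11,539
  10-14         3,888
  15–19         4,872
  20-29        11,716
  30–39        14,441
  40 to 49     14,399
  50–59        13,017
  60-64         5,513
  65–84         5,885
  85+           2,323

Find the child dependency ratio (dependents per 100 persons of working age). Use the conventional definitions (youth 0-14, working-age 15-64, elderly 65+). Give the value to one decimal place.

Youth dependency ratio: 24.1

0–14: 11,539 + 3,888 = 15,427
15–64: 4,872 + 11,716 + 14,441 + 14,399 + 13,017 + 5,513 = 63,958
65+: 5,885 + 2,323 = 8,208
Youth dependency ratio = 15,427 / 63,958 × 100 = 24.1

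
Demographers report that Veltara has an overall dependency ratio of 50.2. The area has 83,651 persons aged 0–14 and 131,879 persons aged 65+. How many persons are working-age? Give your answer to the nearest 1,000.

Total dependency ratio = (youth + elderly) / working-age × 100
50.2 = (83,651 + 131,879) / W × 100
⇒ 429,000

Working-age: 429,000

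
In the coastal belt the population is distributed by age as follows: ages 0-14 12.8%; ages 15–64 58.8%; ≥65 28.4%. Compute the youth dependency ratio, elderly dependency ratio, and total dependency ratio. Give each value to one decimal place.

Youth dependency ratio: 21.8
Old-age dependency ratio: 48.3
Total dependency ratio: 70.1

Youth dependency ratio = 12.8 / 58.8 × 100 = 21.8
Old-age dependency ratio = 28.4 / 58.8 × 100 = 48.3
Total dependency ratio = (12.8 + 28.4) / 58.8 × 100 = 41.2 / 58.8 × 100 = 70.1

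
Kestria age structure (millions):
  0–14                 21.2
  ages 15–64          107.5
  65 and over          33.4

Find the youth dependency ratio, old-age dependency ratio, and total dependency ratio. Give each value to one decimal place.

Youth dependency ratio: 19.7
Old-age dependency ratio: 31.1
Total dependency ratio: 50.8

Youth dependency ratio = 21.2 / 107.5 × 100 = 19.7
Old-age dependency ratio = 33.4 / 107.5 × 100 = 31.1
Total dependency ratio = (21.2 + 33.4) / 107.5 × 100 = 54.6 / 107.5 × 100 = 50.8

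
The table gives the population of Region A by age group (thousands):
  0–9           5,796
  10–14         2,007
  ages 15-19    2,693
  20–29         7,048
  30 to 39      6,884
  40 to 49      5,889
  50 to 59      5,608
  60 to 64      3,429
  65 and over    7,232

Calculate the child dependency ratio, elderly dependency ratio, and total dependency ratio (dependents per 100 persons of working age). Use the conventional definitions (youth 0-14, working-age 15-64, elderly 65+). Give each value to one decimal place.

Youth dependency ratio: 24.7
Old-age dependency ratio: 22.9
Total dependency ratio: 47.7

0–14: 5,796 + 2,007 = 7,803
15–64: 2,693 + 7,048 + 6,884 + 5,889 + 5,608 + 3,429 = 31,551
65+: 7,232
Youth dependency ratio = 7,803 / 31,551 × 100 = 24.7
Old-age dependency ratio = 7,232 / 31,551 × 100 = 22.9
Total dependency ratio = (7,803 + 7,232) / 31,551 × 100 = 15,035 / 31,551 × 100 = 47.7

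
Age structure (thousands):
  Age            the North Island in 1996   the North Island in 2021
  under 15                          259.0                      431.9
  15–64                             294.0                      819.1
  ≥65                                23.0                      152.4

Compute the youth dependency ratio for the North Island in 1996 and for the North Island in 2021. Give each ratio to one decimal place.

the North Island in 1996: 259.0 / 294.0 × 100 = 88.1
the North Island in 2021: 431.9 / 819.1 × 100 = 52.7

the North Island in 1996: 88.1
the North Island in 2021: 52.7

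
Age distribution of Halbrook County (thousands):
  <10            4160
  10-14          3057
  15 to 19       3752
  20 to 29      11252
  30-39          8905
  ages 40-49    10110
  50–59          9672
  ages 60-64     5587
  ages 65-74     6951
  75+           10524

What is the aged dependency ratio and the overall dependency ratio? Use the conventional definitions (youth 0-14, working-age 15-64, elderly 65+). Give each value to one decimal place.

Old-age dependency ratio: 35.5
Total dependency ratio: 50.1

0–14: 4160 + 3057 = 7217
15–64: 3752 + 11252 + 8905 + 10110 + 9672 + 5587 = 49278
65+: 6951 + 10524 = 17475
Old-age dependency ratio = 17475 / 49278 × 100 = 35.5
Total dependency ratio = (7217 + 17475) / 49278 × 100 = 24692 / 49278 × 100 = 50.1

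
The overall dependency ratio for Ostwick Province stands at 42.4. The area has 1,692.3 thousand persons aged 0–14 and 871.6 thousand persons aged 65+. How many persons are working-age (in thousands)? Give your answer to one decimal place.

Total dependency ratio = (youth + elderly) / working-age × 100
42.4 = (1,692.3 + 871.6) / W × 100
⇒ 6,046.9

Working-age: 6,046.9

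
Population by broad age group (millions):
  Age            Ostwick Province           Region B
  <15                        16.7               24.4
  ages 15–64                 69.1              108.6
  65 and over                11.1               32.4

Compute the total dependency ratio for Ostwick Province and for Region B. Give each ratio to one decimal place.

Ostwick Province: 40.2
Region B: 52.3

Ostwick Province: (16.7 + 11.1) / 69.1 × 100 = 27.8 / 69.1 × 100 = 40.2
Region B: (24.4 + 32.4) / 108.6 × 100 = 56.8 / 108.6 × 100 = 52.3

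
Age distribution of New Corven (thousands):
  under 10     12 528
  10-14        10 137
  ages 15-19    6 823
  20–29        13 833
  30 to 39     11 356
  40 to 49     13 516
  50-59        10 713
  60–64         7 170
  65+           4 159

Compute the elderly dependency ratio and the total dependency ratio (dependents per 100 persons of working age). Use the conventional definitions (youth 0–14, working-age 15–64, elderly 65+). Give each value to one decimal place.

0–14: 12 528 + 10 137 = 22 665
15–64: 6 823 + 13 833 + 11 356 + 13 516 + 10 713 + 7 170 = 63 411
65+: 4 159
Old-age dependency ratio = 4 159 / 63 411 × 100 = 6.6
Total dependency ratio = (22 665 + 4 159) / 63 411 × 100 = 26 824 / 63 411 × 100 = 42.3

Old-age dependency ratio: 6.6
Total dependency ratio: 42.3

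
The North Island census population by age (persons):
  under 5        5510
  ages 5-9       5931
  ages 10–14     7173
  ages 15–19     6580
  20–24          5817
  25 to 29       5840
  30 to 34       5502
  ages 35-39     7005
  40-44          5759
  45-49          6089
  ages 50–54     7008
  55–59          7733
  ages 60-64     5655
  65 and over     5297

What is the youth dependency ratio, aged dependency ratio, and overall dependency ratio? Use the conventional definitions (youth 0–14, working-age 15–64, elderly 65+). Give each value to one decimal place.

Youth dependency ratio: 29.6
Old-age dependency ratio: 8.4
Total dependency ratio: 38.0

0–14: 5510 + 5931 + 7173 = 18614
15–64: 6580 + 5817 + 5840 + 5502 + 7005 + 5759 + 6089 + 7008 + 7733 + 5655 = 62988
65+: 5297
Youth dependency ratio = 18614 / 62988 × 100 = 29.6
Old-age dependency ratio = 5297 / 62988 × 100 = 8.4
Total dependency ratio = (18614 + 5297) / 62988 × 100 = 23911 / 62988 × 100 = 38.0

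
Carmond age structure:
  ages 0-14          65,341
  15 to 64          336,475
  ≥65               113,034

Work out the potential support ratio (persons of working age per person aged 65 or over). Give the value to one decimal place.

Potential support ratio: 3.0

Potential support ratio = 336,475 / 113,034 = 3.0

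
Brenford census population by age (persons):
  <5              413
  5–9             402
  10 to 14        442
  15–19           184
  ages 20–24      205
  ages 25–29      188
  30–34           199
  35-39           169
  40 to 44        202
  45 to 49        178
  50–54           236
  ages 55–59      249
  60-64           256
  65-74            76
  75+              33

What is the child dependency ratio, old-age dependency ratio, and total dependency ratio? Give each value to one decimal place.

0–14: 413 + 402 + 442 = 1 257
15–64: 184 + 205 + 188 + 199 + 169 + 202 + 178 + 236 + 249 + 256 = 2 066
65+: 76 + 33 = 109
Youth dependency ratio = 1 257 / 2 066 × 100 = 60.8
Old-age dependency ratio = 109 / 2 066 × 100 = 5.3
Total dependency ratio = (1 257 + 109) / 2 066 × 100 = 1 366 / 2 066 × 100 = 66.1

Youth dependency ratio: 60.8
Old-age dependency ratio: 5.3
Total dependency ratio: 66.1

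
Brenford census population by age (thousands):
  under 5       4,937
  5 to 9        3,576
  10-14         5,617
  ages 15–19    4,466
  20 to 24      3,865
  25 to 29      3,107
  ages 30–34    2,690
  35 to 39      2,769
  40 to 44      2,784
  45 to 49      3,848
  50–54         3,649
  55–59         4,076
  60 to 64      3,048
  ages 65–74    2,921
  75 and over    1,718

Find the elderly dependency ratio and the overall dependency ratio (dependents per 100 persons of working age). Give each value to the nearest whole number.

0–14: 4,937 + 3,576 + 5,617 = 14,130
15–64: 4,466 + 3,865 + 3,107 + 2,690 + 2,769 + 2,784 + 3,848 + 3,649 + 4,076 + 3,048 = 34,302
65+: 2,921 + 1,718 = 4,639
Old-age dependency ratio = 4,639 / 34,302 × 100 = 14
Total dependency ratio = (14,130 + 4,639) / 34,302 × 100 = 18,769 / 34,302 × 100 = 55

Old-age dependency ratio: 14
Total dependency ratio: 55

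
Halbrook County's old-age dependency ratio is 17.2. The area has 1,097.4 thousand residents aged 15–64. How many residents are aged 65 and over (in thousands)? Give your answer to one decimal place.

Old-age dependency ratio = elderly / working-age × 100
17.2 = E / 1,097.4 × 100
⇒ 188.8

Aged 65 and over: 188.8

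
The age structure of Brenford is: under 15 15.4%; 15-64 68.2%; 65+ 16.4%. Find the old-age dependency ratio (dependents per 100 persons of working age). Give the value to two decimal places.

Old-age dependency ratio = 16.4 / 68.2 × 100 = 24.05

Old-age dependency ratio: 24.05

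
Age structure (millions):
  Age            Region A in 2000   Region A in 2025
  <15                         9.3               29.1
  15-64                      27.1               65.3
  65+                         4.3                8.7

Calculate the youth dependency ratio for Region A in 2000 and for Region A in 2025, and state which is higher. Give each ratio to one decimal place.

Region A in 2000: 34.3
Region A in 2025: 44.6
Higher: Region A in 2025

Region A in 2000: 9.3 / 27.1 × 100 = 34.3
Region A in 2025: 29.1 / 65.3 × 100 = 44.6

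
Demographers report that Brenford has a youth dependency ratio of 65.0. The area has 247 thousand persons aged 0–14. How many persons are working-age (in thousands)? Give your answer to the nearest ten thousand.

Working-age: 380

Youth dependency ratio = youth / working-age × 100
65.0 = 247 / W × 100
⇒ 380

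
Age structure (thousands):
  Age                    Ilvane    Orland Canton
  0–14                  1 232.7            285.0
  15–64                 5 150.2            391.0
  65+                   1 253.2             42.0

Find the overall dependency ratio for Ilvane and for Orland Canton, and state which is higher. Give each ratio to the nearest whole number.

Ilvane: 48
Orland Canton: 84
Higher: Orland Canton

Ilvane: (1 232.7 + 1 253.2) / 5 150.2 × 100 = 2 485.9 / 5 150.2 × 100 = 48
Orland Canton: (285.0 + 42.0) / 391.0 × 100 = 327.0 / 391.0 × 100 = 84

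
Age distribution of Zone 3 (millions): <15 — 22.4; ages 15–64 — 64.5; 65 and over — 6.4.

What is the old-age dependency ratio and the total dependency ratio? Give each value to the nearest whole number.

Old-age dependency ratio: 10
Total dependency ratio: 45

Old-age dependency ratio = 6.4 / 64.5 × 100 = 10
Total dependency ratio = (22.4 + 6.4) / 64.5 × 100 = 28.8 / 64.5 × 100 = 45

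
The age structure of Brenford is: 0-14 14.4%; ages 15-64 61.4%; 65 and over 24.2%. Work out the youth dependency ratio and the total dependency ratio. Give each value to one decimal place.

Youth dependency ratio: 23.5
Total dependency ratio: 62.9

Youth dependency ratio = 14.4 / 61.4 × 100 = 23.5
Total dependency ratio = (14.4 + 24.2) / 61.4 × 100 = 38.6 / 61.4 × 100 = 62.9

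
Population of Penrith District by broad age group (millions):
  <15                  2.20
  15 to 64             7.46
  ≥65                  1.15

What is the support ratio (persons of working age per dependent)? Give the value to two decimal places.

Support ratio = 7.46 / (2.20 + 1.15) = 7.46 / 3.35 = 2.23

Support ratio: 2.23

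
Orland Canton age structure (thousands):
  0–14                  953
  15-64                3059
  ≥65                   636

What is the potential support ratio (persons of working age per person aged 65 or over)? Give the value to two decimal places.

Potential support ratio = 3059 / 636 = 4.81

Potential support ratio: 4.81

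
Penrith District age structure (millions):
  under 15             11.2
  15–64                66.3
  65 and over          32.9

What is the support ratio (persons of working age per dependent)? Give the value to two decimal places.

Support ratio = 66.3 / (11.2 + 32.9) = 66.3 / 44.1 = 1.50

Support ratio: 1.50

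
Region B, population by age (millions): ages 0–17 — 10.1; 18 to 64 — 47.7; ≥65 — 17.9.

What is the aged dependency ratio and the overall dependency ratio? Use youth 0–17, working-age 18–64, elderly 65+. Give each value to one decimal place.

Old-age dependency ratio: 37.5
Total dependency ratio: 58.7

Old-age dependency ratio = 17.9 / 47.7 × 100 = 37.5
Total dependency ratio = (10.1 + 17.9) / 47.7 × 100 = 28.0 / 47.7 × 100 = 58.7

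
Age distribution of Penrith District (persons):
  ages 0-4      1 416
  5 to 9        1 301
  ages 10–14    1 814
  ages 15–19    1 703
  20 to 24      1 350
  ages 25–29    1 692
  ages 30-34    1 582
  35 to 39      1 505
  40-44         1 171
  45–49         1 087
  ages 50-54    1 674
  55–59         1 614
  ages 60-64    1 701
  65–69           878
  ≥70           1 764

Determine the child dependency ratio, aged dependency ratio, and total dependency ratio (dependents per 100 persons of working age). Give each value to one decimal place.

0–14: 1 416 + 1 301 + 1 814 = 4 531
15–64: 1 703 + 1 350 + 1 692 + 1 582 + 1 505 + 1 171 + 1 087 + 1 674 + 1 614 + 1 701 = 15 079
65+: 878 + 1 764 = 2 642
Youth dependency ratio = 4 531 / 15 079 × 100 = 30.0
Old-age dependency ratio = 2 642 / 15 079 × 100 = 17.5
Total dependency ratio = (4 531 + 2 642) / 15 079 × 100 = 7 173 / 15 079 × 100 = 47.6

Youth dependency ratio: 30.0
Old-age dependency ratio: 17.5
Total dependency ratio: 47.6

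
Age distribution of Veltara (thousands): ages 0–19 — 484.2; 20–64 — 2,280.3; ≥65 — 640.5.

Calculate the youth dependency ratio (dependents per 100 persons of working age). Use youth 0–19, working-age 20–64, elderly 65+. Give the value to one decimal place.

Youth dependency ratio: 21.2

Youth dependency ratio = 484.2 / 2,280.3 × 100 = 21.2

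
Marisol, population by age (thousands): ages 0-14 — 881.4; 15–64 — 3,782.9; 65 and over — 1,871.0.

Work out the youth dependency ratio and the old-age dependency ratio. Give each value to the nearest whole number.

Youth dependency ratio: 23
Old-age dependency ratio: 49

Youth dependency ratio = 881.4 / 3,782.9 × 100 = 23
Old-age dependency ratio = 1,871.0 / 3,782.9 × 100 = 49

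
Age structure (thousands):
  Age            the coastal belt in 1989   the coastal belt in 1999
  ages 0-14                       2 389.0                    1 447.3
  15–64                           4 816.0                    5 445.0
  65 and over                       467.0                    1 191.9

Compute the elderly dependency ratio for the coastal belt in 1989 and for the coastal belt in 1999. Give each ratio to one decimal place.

the coastal belt in 1989: 9.7
the coastal belt in 1999: 21.9

the coastal belt in 1989: 467.0 / 4 816.0 × 100 = 9.7
the coastal belt in 1999: 1 191.9 / 5 445.0 × 100 = 21.9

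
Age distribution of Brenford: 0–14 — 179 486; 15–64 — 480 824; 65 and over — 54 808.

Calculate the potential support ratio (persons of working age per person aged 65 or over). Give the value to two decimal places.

Potential support ratio = 480 824 / 54 808 = 8.77

Potential support ratio: 8.77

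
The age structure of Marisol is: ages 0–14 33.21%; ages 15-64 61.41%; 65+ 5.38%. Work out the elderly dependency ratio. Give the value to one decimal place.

Old-age dependency ratio: 8.8

Old-age dependency ratio = 5.38 / 61.41 × 100 = 8.8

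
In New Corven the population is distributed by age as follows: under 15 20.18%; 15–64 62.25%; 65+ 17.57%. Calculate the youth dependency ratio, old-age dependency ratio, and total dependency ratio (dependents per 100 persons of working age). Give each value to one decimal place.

Youth dependency ratio: 32.4
Old-age dependency ratio: 28.2
Total dependency ratio: 60.6

Youth dependency ratio = 20.18 / 62.25 × 100 = 32.4
Old-age dependency ratio = 17.57 / 62.25 × 100 = 28.2
Total dependency ratio = (20.18 + 17.57) / 62.25 × 100 = 37.75 / 62.25 × 100 = 60.6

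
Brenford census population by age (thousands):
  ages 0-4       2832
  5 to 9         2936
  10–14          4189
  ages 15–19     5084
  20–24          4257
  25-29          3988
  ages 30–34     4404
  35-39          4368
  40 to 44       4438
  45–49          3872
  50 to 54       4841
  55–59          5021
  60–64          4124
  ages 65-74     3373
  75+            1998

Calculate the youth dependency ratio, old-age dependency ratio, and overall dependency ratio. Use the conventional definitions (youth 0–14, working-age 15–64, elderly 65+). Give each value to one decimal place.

0–14: 2832 + 2936 + 4189 = 9957
15–64: 5084 + 4257 + 3988 + 4404 + 4368 + 4438 + 3872 + 4841 + 5021 + 4124 = 44397
65+: 3373 + 1998 = 5371
Youth dependency ratio = 9957 / 44397 × 100 = 22.4
Old-age dependency ratio = 5371 / 44397 × 100 = 12.1
Total dependency ratio = (9957 + 5371) / 44397 × 100 = 15328 / 44397 × 100 = 34.5

Youth dependency ratio: 22.4
Old-age dependency ratio: 12.1
Total dependency ratio: 34.5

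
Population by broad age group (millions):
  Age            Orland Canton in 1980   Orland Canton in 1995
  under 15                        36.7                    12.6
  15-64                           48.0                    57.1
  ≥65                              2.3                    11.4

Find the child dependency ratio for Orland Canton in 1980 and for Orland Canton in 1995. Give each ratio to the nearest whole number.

Orland Canton in 1980: 76
Orland Canton in 1995: 22

Orland Canton in 1980: 36.7 / 48.0 × 100 = 76
Orland Canton in 1995: 12.6 / 57.1 × 100 = 22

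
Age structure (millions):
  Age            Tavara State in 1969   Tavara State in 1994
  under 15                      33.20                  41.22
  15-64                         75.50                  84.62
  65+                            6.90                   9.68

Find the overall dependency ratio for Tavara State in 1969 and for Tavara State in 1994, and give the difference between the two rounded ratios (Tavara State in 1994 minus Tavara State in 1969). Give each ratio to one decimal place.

Tavara State in 1969: 53.1
Tavara State in 1994: 60.2
Difference: +7.1

Tavara State in 1969: (33.20 + 6.90) / 75.50 × 100 = 40.10 / 75.50 × 100 = 53.1
Tavara State in 1994: (41.22 + 9.68) / 84.62 × 100 = 50.90 / 84.62 × 100 = 60.2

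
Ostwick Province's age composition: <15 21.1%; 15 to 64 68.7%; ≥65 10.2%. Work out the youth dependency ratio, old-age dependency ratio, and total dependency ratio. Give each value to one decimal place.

Youth dependency ratio = 21.1 / 68.7 × 100 = 30.7
Old-age dependency ratio = 10.2 / 68.7 × 100 = 14.8
Total dependency ratio = (21.1 + 10.2) / 68.7 × 100 = 31.3 / 68.7 × 100 = 45.6

Youth dependency ratio: 30.7
Old-age dependency ratio: 14.8
Total dependency ratio: 45.6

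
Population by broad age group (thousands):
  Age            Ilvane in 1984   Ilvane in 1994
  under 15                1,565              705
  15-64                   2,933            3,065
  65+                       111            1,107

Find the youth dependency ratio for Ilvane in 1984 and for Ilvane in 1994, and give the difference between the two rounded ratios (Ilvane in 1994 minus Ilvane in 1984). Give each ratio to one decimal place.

Ilvane in 1984: 53.4
Ilvane in 1994: 23.0
Difference: -30.4

Ilvane in 1984: 1,565 / 2,933 × 100 = 53.4
Ilvane in 1994: 705 / 3,065 × 100 = 23.0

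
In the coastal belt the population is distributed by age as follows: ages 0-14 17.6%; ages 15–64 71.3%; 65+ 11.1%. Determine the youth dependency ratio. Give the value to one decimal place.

Youth dependency ratio: 24.7

Youth dependency ratio = 17.6 / 71.3 × 100 = 24.7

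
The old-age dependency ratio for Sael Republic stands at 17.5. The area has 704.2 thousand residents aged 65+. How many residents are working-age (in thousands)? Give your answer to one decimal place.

Working-age: 4 024.0

Old-age dependency ratio = elderly / working-age × 100
17.5 = 704.2 / W × 100
⇒ 4 024.0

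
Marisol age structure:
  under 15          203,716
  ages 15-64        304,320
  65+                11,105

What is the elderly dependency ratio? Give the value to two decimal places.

Old-age dependency ratio = 11,105 / 304,320 × 100 = 3.65

Old-age dependency ratio: 3.65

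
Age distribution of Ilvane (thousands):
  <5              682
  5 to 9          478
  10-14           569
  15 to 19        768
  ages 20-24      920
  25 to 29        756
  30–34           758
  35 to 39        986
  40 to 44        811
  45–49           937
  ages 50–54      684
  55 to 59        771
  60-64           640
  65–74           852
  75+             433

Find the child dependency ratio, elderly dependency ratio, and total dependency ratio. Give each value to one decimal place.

Youth dependency ratio: 21.5
Old-age dependency ratio: 16.0
Total dependency ratio: 37.5

0–14: 682 + 478 + 569 = 1,729
15–64: 768 + 920 + 756 + 758 + 986 + 811 + 937 + 684 + 771 + 640 = 8,031
65+: 852 + 433 = 1,285
Youth dependency ratio = 1,729 / 8,031 × 100 = 21.5
Old-age dependency ratio = 1,285 / 8,031 × 100 = 16.0
Total dependency ratio = (1,729 + 1,285) / 8,031 × 100 = 3,014 / 8,031 × 100 = 37.5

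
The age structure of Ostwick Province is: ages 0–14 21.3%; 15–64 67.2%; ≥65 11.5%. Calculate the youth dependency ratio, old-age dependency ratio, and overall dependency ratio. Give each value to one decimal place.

Youth dependency ratio: 31.7
Old-age dependency ratio: 17.1
Total dependency ratio: 48.8

Youth dependency ratio = 21.3 / 67.2 × 100 = 31.7
Old-age dependency ratio = 11.5 / 67.2 × 100 = 17.1
Total dependency ratio = (21.3 + 11.5) / 67.2 × 100 = 32.8 / 67.2 × 100 = 48.8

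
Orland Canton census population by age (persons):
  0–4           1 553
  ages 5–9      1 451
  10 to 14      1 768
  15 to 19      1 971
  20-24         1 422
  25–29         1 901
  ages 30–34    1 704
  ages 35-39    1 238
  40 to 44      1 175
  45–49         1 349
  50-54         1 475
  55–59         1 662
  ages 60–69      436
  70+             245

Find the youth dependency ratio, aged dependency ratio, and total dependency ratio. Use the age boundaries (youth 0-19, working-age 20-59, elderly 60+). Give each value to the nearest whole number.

Youth dependency ratio: 57
Old-age dependency ratio: 6
Total dependency ratio: 62

0–19: 1 553 + 1 451 + 1 768 + 1 971 = 6 743
20–59: 1 422 + 1 901 + 1 704 + 1 238 + 1 175 + 1 349 + 1 475 + 1 662 = 11 926
60+: 436 + 245 = 681
Youth dependency ratio = 6 743 / 11 926 × 100 = 57
Old-age dependency ratio = 681 / 11 926 × 100 = 6
Total dependency ratio = (6 743 + 681) / 11 926 × 100 = 7 424 / 11 926 × 100 = 62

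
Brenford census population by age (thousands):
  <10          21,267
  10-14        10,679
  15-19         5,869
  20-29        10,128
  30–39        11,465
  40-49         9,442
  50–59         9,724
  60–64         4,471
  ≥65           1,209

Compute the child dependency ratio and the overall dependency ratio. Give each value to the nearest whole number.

Youth dependency ratio: 63
Total dependency ratio: 65

0–14: 21,267 + 10,679 = 31,946
15–64: 5,869 + 10,128 + 11,465 + 9,442 + 9,724 + 4,471 = 51,099
65+: 1,209
Youth dependency ratio = 31,946 / 51,099 × 100 = 63
Total dependency ratio = (31,946 + 1,209) / 51,099 × 100 = 33,155 / 51,099 × 100 = 65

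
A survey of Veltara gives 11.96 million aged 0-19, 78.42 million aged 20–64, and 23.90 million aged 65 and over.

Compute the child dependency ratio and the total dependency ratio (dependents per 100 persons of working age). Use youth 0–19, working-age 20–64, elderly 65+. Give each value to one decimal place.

Youth dependency ratio = 11.96 / 78.42 × 100 = 15.3
Total dependency ratio = (11.96 + 23.90) / 78.42 × 100 = 35.86 / 78.42 × 100 = 45.7

Youth dependency ratio: 15.3
Total dependency ratio: 45.7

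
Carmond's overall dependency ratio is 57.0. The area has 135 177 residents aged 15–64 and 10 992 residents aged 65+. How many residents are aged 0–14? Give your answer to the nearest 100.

Total dependency ratio = (youth + elderly) / working-age × 100
57.0 = (Y + 10 992) / 135 177 × 100
⇒ 66 100

Aged 0–14: 66 100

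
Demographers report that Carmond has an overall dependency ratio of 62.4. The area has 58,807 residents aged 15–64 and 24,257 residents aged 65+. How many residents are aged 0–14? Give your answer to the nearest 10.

Total dependency ratio = (youth + elderly) / working-age × 100
62.4 = (Y + 24,257) / 58,807 × 100
⇒ 12,440

Aged 0–14: 12,440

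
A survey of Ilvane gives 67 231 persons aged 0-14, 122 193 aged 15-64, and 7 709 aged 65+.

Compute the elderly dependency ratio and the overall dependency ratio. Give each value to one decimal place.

Old-age dependency ratio = 7 709 / 122 193 × 100 = 6.3
Total dependency ratio = (67 231 + 7 709) / 122 193 × 100 = 74 940 / 122 193 × 100 = 61.3

Old-age dependency ratio: 6.3
Total dependency ratio: 61.3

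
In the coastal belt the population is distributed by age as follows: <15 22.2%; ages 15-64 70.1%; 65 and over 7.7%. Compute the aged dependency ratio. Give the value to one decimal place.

Old-age dependency ratio = 7.7 / 70.1 × 100 = 11.0

Old-age dependency ratio: 11.0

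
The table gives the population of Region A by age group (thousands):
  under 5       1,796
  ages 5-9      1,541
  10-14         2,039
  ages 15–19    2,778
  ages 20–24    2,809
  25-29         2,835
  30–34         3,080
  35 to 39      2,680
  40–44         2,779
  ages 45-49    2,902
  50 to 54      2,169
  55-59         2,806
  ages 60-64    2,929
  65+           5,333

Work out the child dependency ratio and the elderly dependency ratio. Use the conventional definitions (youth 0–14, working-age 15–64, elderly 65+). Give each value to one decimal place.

Youth dependency ratio: 19.4
Old-age dependency ratio: 19.2

0–14: 1,796 + 1,541 + 2,039 = 5,376
15–64: 2,778 + 2,809 + 2,835 + 3,080 + 2,680 + 2,779 + 2,902 + 2,169 + 2,806 + 2,929 = 27,767
65+: 5,333
Youth dependency ratio = 5,376 / 27,767 × 100 = 19.4
Old-age dependency ratio = 5,333 / 27,767 × 100 = 19.2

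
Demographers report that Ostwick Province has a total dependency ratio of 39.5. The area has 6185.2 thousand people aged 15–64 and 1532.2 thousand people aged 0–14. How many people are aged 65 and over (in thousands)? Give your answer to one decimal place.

Total dependency ratio = (youth + elderly) / working-age × 100
39.5 = (1532.2 + E) / 6185.2 × 100
⇒ 911.0

Aged 65 and over: 911.0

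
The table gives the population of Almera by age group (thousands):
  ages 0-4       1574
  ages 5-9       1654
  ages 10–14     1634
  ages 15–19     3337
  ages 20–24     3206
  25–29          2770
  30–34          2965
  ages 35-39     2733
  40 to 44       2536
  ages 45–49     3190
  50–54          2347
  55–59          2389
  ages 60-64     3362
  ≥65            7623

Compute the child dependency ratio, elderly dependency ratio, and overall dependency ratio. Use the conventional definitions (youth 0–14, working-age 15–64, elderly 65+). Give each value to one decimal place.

0–14: 1574 + 1654 + 1634 = 4862
15–64: 3337 + 3206 + 2770 + 2965 + 2733 + 2536 + 3190 + 2347 + 2389 + 3362 = 28835
65+: 7623
Youth dependency ratio = 4862 / 28835 × 100 = 16.9
Old-age dependency ratio = 7623 / 28835 × 100 = 26.4
Total dependency ratio = (4862 + 7623) / 28835 × 100 = 12485 / 28835 × 100 = 43.3

Youth dependency ratio: 16.9
Old-age dependency ratio: 26.4
Total dependency ratio: 43.3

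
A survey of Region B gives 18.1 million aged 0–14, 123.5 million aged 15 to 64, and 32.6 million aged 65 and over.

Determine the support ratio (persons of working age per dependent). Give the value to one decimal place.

Support ratio = 123.5 / (18.1 + 32.6) = 123.5 / 50.7 = 2.4

Support ratio: 2.4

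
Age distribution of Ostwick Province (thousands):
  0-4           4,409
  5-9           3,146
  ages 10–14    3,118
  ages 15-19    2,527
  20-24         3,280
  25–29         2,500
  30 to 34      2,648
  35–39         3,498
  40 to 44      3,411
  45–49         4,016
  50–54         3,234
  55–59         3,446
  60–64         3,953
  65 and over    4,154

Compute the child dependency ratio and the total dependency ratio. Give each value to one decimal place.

0–14: 4,409 + 3,146 + 3,118 = 10,673
15–64: 2,527 + 3,280 + 2,500 + 2,648 + 3,498 + 3,411 + 4,016 + 3,234 + 3,446 + 3,953 = 32,513
65+: 4,154
Youth dependency ratio = 10,673 / 32,513 × 100 = 32.8
Total dependency ratio = (10,673 + 4,154) / 32,513 × 100 = 14,827 / 32,513 × 100 = 45.6

Youth dependency ratio: 32.8
Total dependency ratio: 45.6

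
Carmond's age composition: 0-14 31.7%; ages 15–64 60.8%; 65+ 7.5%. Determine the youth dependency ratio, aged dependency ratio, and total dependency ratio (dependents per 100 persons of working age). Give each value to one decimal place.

Youth dependency ratio = 31.7 / 60.8 × 100 = 52.1
Old-age dependency ratio = 7.5 / 60.8 × 100 = 12.3
Total dependency ratio = (31.7 + 7.5) / 60.8 × 100 = 39.2 / 60.8 × 100 = 64.5

Youth dependency ratio: 52.1
Old-age dependency ratio: 12.3
Total dependency ratio: 64.5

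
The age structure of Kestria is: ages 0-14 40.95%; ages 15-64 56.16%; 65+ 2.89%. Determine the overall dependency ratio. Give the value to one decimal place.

Total dependency ratio: 78.1

Total dependency ratio = (40.95 + 2.89) / 56.16 × 100 = 43.84 / 56.16 × 100 = 78.1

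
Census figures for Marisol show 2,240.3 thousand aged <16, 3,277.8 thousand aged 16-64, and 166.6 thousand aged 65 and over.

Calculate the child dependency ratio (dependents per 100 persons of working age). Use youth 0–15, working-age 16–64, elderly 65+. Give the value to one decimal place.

Youth dependency ratio: 68.3

Youth dependency ratio = 2,240.3 / 3,277.8 × 100 = 68.3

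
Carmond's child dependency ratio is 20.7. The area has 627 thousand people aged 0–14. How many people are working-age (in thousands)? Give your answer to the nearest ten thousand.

Youth dependency ratio = youth / working-age × 100
20.7 = 627 / W × 100
⇒ 3030

Working-age: 3030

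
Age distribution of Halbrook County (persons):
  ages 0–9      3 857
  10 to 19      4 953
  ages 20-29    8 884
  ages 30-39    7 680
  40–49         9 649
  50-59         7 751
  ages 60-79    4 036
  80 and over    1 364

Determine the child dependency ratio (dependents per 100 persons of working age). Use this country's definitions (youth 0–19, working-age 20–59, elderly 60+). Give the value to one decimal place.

0–19: 3 857 + 4 953 = 8 810
20–59: 8 884 + 7 680 + 9 649 + 7 751 = 33 964
60+: 4 036 + 1 364 = 5 400
Youth dependency ratio = 8 810 / 33 964 × 100 = 25.9

Youth dependency ratio: 25.9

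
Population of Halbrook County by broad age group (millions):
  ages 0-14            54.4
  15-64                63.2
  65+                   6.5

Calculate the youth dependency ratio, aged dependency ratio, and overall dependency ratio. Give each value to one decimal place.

Youth dependency ratio: 86.1
Old-age dependency ratio: 10.3
Total dependency ratio: 96.4

Youth dependency ratio = 54.4 / 63.2 × 100 = 86.1
Old-age dependency ratio = 6.5 / 63.2 × 100 = 10.3
Total dependency ratio = (54.4 + 6.5) / 63.2 × 100 = 60.9 / 63.2 × 100 = 96.4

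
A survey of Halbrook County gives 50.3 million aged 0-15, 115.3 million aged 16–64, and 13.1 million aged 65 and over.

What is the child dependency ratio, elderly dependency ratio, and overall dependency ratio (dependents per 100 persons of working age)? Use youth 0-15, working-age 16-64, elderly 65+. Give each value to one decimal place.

Youth dependency ratio: 43.6
Old-age dependency ratio: 11.4
Total dependency ratio: 55.0

Youth dependency ratio = 50.3 / 115.3 × 100 = 43.6
Old-age dependency ratio = 13.1 / 115.3 × 100 = 11.4
Total dependency ratio = (50.3 + 13.1) / 115.3 × 100 = 63.4 / 115.3 × 100 = 55.0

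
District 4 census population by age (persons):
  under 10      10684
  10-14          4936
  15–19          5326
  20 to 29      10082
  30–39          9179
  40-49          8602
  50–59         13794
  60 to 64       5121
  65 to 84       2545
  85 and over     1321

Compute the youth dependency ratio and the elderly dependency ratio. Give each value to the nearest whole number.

0–14: 10684 + 4936 = 15620
15–64: 5326 + 10082 + 9179 + 8602 + 13794 + 5121 = 52104
65+: 2545 + 1321 = 3866
Youth dependency ratio = 15620 / 52104 × 100 = 30
Old-age dependency ratio = 3866 / 52104 × 100 = 7

Youth dependency ratio: 30
Old-age dependency ratio: 7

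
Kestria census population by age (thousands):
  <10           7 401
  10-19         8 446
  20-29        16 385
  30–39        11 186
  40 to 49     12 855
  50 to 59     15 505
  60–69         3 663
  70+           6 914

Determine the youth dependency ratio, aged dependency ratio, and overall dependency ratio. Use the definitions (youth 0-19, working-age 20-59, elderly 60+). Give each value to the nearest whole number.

Youth dependency ratio: 28
Old-age dependency ratio: 19
Total dependency ratio: 47

0–19: 7 401 + 8 446 = 15 847
20–59: 16 385 + 11 186 + 12 855 + 15 505 = 55 931
60+: 3 663 + 6 914 = 10 577
Youth dependency ratio = 15 847 / 55 931 × 100 = 28
Old-age dependency ratio = 10 577 / 55 931 × 100 = 19
Total dependency ratio = (15 847 + 10 577) / 55 931 × 100 = 26 424 / 55 931 × 100 = 47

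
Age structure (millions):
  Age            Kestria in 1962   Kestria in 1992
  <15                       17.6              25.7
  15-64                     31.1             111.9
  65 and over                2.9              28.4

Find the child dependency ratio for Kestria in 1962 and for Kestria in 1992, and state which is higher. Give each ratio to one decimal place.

Kestria in 1962: 17.6 / 31.1 × 100 = 56.6
Kestria in 1992: 25.7 / 111.9 × 100 = 23.0

Kestria in 1962: 56.6
Kestria in 1992: 23.0
Higher: Kestria in 1962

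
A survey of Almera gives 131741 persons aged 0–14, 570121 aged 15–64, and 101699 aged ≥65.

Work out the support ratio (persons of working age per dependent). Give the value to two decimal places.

Support ratio: 2.44

Support ratio = 570121 / (131741 + 101699) = 570121 / 233440 = 2.44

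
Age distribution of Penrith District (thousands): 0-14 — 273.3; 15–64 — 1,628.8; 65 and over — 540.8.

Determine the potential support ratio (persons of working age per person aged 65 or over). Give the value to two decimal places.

Potential support ratio: 3.01

Potential support ratio = 1,628.8 / 540.8 = 3.01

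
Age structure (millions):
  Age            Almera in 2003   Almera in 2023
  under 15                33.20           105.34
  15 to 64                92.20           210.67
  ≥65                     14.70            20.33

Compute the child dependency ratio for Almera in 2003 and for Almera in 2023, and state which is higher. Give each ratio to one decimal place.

Almera in 2003: 36.0
Almera in 2023: 50.0
Higher: Almera in 2023

Almera in 2003: 33.20 / 92.20 × 100 = 36.0
Almera in 2023: 105.34 / 210.67 × 100 = 50.0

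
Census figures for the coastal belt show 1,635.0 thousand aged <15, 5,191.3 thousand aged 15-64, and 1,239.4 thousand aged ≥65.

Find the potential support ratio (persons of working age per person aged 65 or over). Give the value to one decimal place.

Potential support ratio = 5,191.3 / 1,239.4 = 4.2

Potential support ratio: 4.2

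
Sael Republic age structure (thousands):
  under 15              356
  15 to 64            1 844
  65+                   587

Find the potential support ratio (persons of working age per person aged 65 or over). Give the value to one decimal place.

Potential support ratio: 3.1

Potential support ratio = 1 844 / 587 = 3.1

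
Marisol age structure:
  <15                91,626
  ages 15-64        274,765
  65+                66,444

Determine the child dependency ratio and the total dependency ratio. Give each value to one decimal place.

Youth dependency ratio = 91,626 / 274,765 × 100 = 33.3
Total dependency ratio = (91,626 + 66,444) / 274,765 × 100 = 158,070 / 274,765 × 100 = 57.5

Youth dependency ratio: 33.3
Total dependency ratio: 57.5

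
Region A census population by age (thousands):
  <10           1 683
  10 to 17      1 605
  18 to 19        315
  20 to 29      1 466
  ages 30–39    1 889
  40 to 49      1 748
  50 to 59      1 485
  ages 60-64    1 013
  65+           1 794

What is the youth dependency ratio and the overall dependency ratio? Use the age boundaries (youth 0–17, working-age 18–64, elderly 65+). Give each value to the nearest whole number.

0–17: 1 683 + 1 605 = 3 288
18–64: 315 + 1 466 + 1 889 + 1 748 + 1 485 + 1 013 = 7 916
65+: 1 794
Youth dependency ratio = 3 288 / 7 916 × 100 = 42
Total dependency ratio = (3 288 + 1 794) / 7 916 × 100 = 5 082 / 7 916 × 100 = 64

Youth dependency ratio: 42
Total dependency ratio: 64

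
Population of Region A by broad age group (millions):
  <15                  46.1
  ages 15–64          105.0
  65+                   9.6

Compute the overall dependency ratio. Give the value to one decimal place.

Total dependency ratio: 53.0

Total dependency ratio = (46.1 + 9.6) / 105.0 × 100 = 55.7 / 105.0 × 100 = 53.0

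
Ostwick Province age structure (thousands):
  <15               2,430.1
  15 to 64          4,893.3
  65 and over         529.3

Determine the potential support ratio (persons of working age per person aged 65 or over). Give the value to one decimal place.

Potential support ratio = 4,893.3 / 529.3 = 9.2

Potential support ratio: 9.2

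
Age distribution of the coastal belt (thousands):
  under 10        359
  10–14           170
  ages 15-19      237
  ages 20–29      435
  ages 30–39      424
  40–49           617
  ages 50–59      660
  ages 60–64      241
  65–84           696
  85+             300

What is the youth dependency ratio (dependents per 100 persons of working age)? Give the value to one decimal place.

Youth dependency ratio: 20.2

0–14: 359 + 170 = 529
15–64: 237 + 435 + 424 + 617 + 660 + 241 = 2 614
65+: 696 + 300 = 996
Youth dependency ratio = 529 / 2 614 × 100 = 20.2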